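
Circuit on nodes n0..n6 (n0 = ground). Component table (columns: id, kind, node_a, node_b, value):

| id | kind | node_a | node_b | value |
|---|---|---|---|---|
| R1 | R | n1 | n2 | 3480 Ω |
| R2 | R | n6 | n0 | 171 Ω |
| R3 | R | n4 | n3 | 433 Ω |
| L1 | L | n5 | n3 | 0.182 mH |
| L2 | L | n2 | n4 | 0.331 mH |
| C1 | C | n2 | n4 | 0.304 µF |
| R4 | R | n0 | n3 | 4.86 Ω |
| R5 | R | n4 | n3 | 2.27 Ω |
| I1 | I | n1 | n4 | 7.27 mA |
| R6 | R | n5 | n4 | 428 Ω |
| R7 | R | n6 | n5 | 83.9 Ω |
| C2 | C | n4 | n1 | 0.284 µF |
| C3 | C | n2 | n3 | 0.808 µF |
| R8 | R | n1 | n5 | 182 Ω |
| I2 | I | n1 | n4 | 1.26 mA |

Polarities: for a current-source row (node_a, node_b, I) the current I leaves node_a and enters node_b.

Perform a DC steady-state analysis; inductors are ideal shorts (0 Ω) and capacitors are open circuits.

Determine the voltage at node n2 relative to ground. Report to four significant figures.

0.01820 V

Element admittances at DC:
  Y(R1) = 0.0002874 S between n1,n2
  Y(R2) = 0.005848 S between n6,n0
  Y(R3) = 0.002309 S between n4,n3
  L1: short n5↔n3 (DC inductor)
  L2: short n2↔n4 (DC inductor)
  Y(C1) = 0.000 S between n2,n4
  Y(R4) = 0.2058 S between n0,n3
  Y(R5) = 0.4405 S between n4,n3
  I1: injects 0.00727 A into n4 (from n1)
  Y(R6) = 0.002336 S between n5,n4
  Y(R7) = 0.01192 S between n6,n5
  Y(C2) = 0.000 S between n4,n1
  Y(C3) = 0.000 S between n2,n3
  Y(R8) = 0.005495 S between n1,n5
  I2: injects 0.00126 A into n4 (from n1)
Assemble and solve the 8×8 MNA system:
  V(n1)=-1.474  V(n2)=0.01820  V(n3)=0.000  V(n4)=0.01820  V(n5)=0.000  V(n6)=0.000
  i(L1)=-0.008059  i(L2)=-0.0004289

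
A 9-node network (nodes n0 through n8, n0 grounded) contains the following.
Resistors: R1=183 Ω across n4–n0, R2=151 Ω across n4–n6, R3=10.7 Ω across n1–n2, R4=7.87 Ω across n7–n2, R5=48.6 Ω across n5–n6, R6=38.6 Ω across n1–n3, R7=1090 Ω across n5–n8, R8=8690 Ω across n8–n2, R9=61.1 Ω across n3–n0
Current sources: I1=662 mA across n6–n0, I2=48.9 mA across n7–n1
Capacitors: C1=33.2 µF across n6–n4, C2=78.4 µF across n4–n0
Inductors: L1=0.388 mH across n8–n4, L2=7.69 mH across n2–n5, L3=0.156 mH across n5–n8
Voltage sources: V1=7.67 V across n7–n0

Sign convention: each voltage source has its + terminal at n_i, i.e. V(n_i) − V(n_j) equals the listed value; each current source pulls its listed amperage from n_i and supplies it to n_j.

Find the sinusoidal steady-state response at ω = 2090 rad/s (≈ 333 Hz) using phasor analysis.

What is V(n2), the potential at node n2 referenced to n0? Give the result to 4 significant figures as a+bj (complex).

6.862+4.738j V

Apply KCL at each of the 8 non-ground nodes and solve the resulting linear system.
Node n1: branches {I2, R3, R6} → V_1 = 6.670+4.279j
Node n2: branches {R3, R4, R8, L2} → V_2 = 6.862+4.738j
Node n3: branches {R6, R9} → V_3 = 4.087+2.622j
Node n4: branches {R1, C1, R2, C2, L1} → V_4 = -4.049+3.389j
Node n5: branches {R5, R7, L2, L3} → V_5 = -3.506+3.397j
Node n6: branches {I1, C1, R2, R5} → V_6 = -7.234+11.52j
Node n7: branches {I2, R4, V1} → V_7 = 7.670+0.000j
Node n8: branches {R7, L1, R8, L3} → V_8 = -3.662+3.395j
Source currents: i(V1)=-0.1515+0.6020j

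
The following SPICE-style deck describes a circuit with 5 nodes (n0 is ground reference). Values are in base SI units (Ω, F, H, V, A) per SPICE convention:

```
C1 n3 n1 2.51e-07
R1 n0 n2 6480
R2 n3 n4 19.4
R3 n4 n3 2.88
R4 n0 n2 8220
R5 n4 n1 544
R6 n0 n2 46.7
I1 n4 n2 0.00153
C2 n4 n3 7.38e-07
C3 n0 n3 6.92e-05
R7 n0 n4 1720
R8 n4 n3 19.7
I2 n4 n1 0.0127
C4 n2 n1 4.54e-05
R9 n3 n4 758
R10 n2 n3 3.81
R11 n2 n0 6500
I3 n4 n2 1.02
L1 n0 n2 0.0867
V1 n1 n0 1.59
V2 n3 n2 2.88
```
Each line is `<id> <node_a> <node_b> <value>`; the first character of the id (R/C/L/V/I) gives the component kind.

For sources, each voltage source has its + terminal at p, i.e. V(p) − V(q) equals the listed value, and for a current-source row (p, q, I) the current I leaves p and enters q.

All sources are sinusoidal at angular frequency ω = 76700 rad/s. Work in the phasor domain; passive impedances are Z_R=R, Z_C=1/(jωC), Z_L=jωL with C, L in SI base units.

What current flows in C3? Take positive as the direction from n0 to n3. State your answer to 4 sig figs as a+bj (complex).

-0.009412-9.396j A

Element admittances at ω=76700 rad/s:
  Y(C1) = 0.000+0.01925j S between n3,n1
  Y(R1) = 0.0001543+0.000j S between n0,n2
  Y(R2) = 0.05155+0.000j S between n3,n4
  Y(R3) = 0.3472+0.000j S between n4,n3
  Y(R4) = 0.0001217+0.000j S between n0,n2
  Y(R5) = 0.001838+0.000j S between n4,n1
  Y(R6) = 0.02141+0.000j S between n0,n2
  I1: injects 0.00153 A into n2 (from n4)
  Y(C2) = 0.000+0.05660j S between n4,n3
  Y(C3) = 0.000+5.308j S between n0,n3
  Y(R7) = 0.0005814+0.000j S between n0,n4
  Y(R8) = 0.05076+0.000j S between n4,n3
  I2: injects 0.0127 A into n1 (from n4)
  Y(C4) = 0.000+3.482j S between n2,n1
  Y(R9) = 0.001319+0.000j S between n3,n4
  Y(R10) = 0.2625+0.000j S between n2,n3
  Y(R11) = 0.0001538+0.000j S between n2,n0
  I3: injects 1.02 A into n2 (from n4)
  Y(L1) = 0.000-0.0001504j S between n0,n2
  V1: constraint V(n1)−V(n0) = 1.59
  V2: constraint V(n3)−V(n2) = 2.88
Assemble and solve the 6×6 MNA system:
  V(n1)=1.590+0.000j  V(n2)=-1.110-0.001773j  V(n3)=1.770-0.001773j  V(n4)=-0.4793+0.2792j
  i(V1)=0.01511-9.397j  i(V2)=-1.795-9.401j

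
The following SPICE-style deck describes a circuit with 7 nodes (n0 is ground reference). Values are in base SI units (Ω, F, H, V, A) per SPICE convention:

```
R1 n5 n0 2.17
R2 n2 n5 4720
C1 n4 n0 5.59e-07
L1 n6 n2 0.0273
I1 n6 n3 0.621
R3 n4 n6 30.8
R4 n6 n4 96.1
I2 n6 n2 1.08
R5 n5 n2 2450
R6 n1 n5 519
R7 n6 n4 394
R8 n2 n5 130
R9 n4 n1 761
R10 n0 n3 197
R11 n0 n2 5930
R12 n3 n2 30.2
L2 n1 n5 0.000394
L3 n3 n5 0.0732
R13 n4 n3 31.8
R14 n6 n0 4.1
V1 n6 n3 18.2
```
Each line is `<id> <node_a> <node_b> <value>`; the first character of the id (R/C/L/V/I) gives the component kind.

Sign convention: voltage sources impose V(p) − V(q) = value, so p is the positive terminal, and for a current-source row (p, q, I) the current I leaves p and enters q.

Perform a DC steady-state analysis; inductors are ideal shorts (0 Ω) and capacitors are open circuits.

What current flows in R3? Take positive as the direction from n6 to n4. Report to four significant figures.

0.2476 A

Element admittances at DC:
  Y(R1) = 0.4608 S between n5,n0
  Y(R2) = 0.0002119 S between n2,n5
  Y(C1) = 0.000 S between n4,n0
  L1: short n6↔n2 (DC inductor)
  I1: injects 0.621 A into n3 (from n6)
  Y(R3) = 0.03247 S between n4,n6
  Y(R4) = 0.01041 S between n6,n4
  I2: injects 1.08 A into n2 (from n6)
  Y(R5) = 0.0004082 S between n5,n2
  Y(R6) = 0.001927 S between n1,n5
  Y(R7) = 0.002538 S between n6,n4
  Y(R8) = 0.007692 S between n2,n5
  Y(R9) = 0.001314 S between n4,n1
  Y(R10) = 0.005076 S between n0,n3
  Y(R11) = 0.0001686 S between n0,n2
  Y(R12) = 0.03311 S between n3,n2
  L2: short n1↔n5 (DC inductor)
  L3: short n3↔n5 (DC inductor)
  Y(R13) = 0.03145 S between n4,n3
  Y(R14) = 0.2439 S between n6,n0
  V1: constraint V(n6)−V(n3) = 18.2
Assemble and solve the 10×10 MNA system:
  V(n1)=-6.257  V(n2)=11.94  V(n3)=-6.257  V(n4)=4.316  V(n5)=-6.257  V(n6)=11.94
  i(L1)=-0.3241  i(L2)=0.01389  i(L3)=-3.048  i(V1)=-4.636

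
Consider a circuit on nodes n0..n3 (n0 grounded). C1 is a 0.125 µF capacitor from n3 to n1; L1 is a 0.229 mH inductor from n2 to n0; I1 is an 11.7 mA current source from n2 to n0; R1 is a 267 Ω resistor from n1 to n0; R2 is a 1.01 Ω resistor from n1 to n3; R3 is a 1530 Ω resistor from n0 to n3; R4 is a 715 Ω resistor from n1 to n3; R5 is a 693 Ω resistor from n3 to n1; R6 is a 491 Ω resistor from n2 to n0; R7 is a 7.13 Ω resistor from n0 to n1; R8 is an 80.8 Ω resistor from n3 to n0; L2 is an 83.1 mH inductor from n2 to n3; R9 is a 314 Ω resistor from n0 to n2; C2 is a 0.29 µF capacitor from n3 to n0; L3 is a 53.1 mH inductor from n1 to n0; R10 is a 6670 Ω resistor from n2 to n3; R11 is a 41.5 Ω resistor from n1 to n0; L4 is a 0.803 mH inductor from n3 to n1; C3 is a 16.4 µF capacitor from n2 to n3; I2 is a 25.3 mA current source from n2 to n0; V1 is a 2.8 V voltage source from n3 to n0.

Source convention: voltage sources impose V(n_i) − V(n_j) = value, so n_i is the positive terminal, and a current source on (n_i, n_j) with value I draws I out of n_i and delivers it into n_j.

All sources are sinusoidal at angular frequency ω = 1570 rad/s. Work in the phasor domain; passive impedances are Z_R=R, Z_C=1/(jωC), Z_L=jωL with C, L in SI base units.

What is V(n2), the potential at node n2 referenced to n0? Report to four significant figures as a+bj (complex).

Element admittances at ω=1570 rad/s:
  Y(C1) = 0.000+0.0001962j S between n3,n1
  Y(L1) = 0.000-2.781j S between n2,n0
  I1: injects 0.0117 A into n0 (from n2)
  Y(R1) = 0.003745+0.000j S between n1,n0
  Y(R2) = 0.9901+0.000j S between n1,n3
  Y(R3) = 0.0006536+0.000j S between n0,n3
  Y(R4) = 0.001399+0.000j S between n1,n3
  Y(R5) = 0.001443+0.000j S between n3,n1
  Y(R6) = 0.002037+0.000j S between n2,n0
  Y(R7) = 0.1403+0.000j S between n0,n1
  Y(R8) = 0.01238+0.000j S between n3,n0
  Y(L2) = 0.000-0.007665j S between n2,n3
  Y(R9) = 0.003185+0.000j S between n0,n2
  Y(C2) = 0.000+0.0004553j S between n3,n0
  Y(L3) = 0.000-0.01200j S between n1,n0
  Y(R10) = 0.0001499+0.000j S between n2,n3
  Y(R11) = 0.02410+0.000j S between n1,n0
  Y(L4) = 0.000-0.7932j S between n3,n1
  Y(C3) = 0.000+0.02575j S between n2,n3
  I2: injects 0.0253 A into n0 (from n2)
  V1: constraint V(n3)−V(n0) = 2.8
Assemble and solve the 4×4 MNA system:
  V(n1)=2.513-0.1703j  V(n2)=-0.01835-0.01320j  V(n3)=2.800+0.000j
  i(V1)=-0.4570+0.006522j

-0.01835-0.01320j V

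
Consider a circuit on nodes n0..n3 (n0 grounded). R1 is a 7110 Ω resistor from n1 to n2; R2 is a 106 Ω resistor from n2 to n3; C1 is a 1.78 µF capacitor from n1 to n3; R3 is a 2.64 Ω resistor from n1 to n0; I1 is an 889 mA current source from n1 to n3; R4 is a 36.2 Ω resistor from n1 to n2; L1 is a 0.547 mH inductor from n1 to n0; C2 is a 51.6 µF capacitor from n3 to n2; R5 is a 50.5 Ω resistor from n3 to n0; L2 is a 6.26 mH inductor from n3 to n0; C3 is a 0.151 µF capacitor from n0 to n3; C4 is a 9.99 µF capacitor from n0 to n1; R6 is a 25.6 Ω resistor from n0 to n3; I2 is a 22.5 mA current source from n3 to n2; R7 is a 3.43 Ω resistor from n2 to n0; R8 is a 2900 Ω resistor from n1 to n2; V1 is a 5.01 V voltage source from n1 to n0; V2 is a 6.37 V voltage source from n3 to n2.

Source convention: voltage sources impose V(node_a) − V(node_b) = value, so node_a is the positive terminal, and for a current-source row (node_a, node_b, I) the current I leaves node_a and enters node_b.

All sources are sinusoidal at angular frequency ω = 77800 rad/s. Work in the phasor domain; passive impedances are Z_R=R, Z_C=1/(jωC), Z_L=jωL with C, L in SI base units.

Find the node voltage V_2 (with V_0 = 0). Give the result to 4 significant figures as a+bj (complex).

1.276-1.160j V

Element admittances at ω=77800 rad/s:
  Y(R1) = 0.0001406+0.000j S between n1,n2
  Y(R2) = 0.009434+0.000j S between n2,n3
  Y(C1) = 0.000+0.1385j S between n1,n3
  Y(R3) = 0.3788+0.000j S between n1,n0
  I1: injects 0.889 A into n3 (from n1)
  Y(R4) = 0.02762+0.000j S between n1,n2
  Y(L1) = 0.000-0.02350j S between n1,n0
  Y(C2) = 0.000+4.014j S between n3,n2
  Y(R5) = 0.01980+0.000j S between n3,n0
  Y(L2) = 0.000-0.002053j S between n3,n0
  Y(C3) = 0.000+0.01175j S between n0,n3
  Y(C4) = 0.000+0.7772j S between n0,n1
  Y(R6) = 0.03906+0.000j S between n0,n3
  I2: injects 0.0225 A into n2 (from n3)
  Y(R7) = 0.2915+0.000j S between n2,n0
  Y(R8) = 0.0003448+0.000j S between n1,n2
  V1: constraint V(n1)−V(n0) = 5.01
  V2: constraint V(n3)−V(n2) = 6.37
Assemble and solve the 5×5 MNA system:
  V(n1)=5.010+0.000j  V(n2)=1.276-1.160j  V(n3)=7.646-1.160j
  i(V1)=-2.731-3.444j  i(V2)=0.1844-25.94j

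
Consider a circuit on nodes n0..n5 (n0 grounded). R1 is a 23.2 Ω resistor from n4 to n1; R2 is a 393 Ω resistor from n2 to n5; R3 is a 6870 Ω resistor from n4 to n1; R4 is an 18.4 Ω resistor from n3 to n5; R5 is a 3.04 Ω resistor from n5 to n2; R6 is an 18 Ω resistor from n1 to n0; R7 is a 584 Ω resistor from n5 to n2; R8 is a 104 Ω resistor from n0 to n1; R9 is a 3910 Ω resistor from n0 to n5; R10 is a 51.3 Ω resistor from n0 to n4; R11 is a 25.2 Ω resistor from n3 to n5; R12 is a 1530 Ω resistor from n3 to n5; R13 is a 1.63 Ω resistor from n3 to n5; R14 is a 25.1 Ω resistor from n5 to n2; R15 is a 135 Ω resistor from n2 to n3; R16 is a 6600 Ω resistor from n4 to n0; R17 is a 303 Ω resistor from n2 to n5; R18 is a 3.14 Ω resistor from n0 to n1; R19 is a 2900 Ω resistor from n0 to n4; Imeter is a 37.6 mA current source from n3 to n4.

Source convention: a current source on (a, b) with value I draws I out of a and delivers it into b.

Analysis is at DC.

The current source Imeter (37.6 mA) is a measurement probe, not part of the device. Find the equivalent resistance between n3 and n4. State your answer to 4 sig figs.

MNA unknowns: 5 node voltages V₁..V_5
R1: Y=0.04310 on G[4,1]
R2: Y=0.002545 on G[2,5]
R3: Y=0.0001456 on G[4,1]
R4: Y=0.05435 on G[3,5]
R5: Y=0.3289 on G[5,2]
R6: Y=0.05556 on G[1,0]
R7: Y=0.001712 on G[5,2]
R8: Y=0.009615 on G[0,1]
R9: Y=0.0002558 on G[0,5]
R10: Y=0.01949 on G[0,4]
R11: Y=0.03968 on G[3,5]
R12: Y=0.0006536 on G[3,5]
R13: Y=0.6135 on G[3,5]
R14: Y=0.03984 on G[5,2]
R15: Y=0.007407 on G[2,3]
R16: Y=0.0001515 on G[4,0]
R17: Y=0.003300 on G[2,5]
R18: Y=0.3185 on G[0,1]
R19: Y=0.0003448 on G[0,4]
Imeter: z[3]−=0.0376, z[4]+=0.0376
solve → V1=0.06472, V2=-147.0, V3=-147.1, V4=0.6388, V5=-147.0

R_eq = 3928. Ω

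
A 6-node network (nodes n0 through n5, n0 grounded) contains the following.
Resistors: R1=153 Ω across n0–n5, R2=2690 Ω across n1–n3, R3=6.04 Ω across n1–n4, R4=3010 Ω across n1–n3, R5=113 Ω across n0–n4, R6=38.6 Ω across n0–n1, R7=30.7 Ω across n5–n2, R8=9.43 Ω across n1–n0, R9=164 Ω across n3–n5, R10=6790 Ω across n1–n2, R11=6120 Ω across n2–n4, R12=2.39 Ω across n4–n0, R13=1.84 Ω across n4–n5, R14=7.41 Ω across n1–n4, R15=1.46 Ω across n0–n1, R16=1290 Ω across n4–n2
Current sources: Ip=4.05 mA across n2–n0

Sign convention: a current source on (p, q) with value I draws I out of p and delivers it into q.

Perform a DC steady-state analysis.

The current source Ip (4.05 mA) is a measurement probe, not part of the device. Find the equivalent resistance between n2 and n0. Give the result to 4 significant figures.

R_eq = 32.89 Ω

Element admittances at DC:
  Y(R1) = 0.006536 S between n0,n5
  Y(R2) = 0.0003717 S between n1,n3
  Y(R3) = 0.1656 S between n1,n4
  Y(R4) = 0.0003322 S between n1,n3
  Y(R5) = 0.008850 S between n0,n4
  Y(R6) = 0.02591 S between n0,n1
  Y(R7) = 0.03257 S between n5,n2
  Y(R8) = 0.1060 S between n1,n0
  Y(R9) = 0.006098 S between n3,n5
  Y(R10) = 0.0001473 S between n1,n2
  Y(R11) = 0.0001634 S between n2,n4
  Y(R12) = 0.4184 S between n4,n0
  Y(R13) = 0.5435 S between n4,n5
  Y(R14) = 0.1350 S between n1,n4
  Y(R15) = 0.6849 S between n0,n1
  Y(R16) = 0.0007752 S between n4,n2
  Ip: injects 0.00405 A into n0 (from n2)
Assemble and solve the 5×5 MNA system:
  V(n1)=-0.001664  V(n2)=-0.1332  V(n3)=-0.01194  V(n4)=-0.006097  V(n5)=-0.01312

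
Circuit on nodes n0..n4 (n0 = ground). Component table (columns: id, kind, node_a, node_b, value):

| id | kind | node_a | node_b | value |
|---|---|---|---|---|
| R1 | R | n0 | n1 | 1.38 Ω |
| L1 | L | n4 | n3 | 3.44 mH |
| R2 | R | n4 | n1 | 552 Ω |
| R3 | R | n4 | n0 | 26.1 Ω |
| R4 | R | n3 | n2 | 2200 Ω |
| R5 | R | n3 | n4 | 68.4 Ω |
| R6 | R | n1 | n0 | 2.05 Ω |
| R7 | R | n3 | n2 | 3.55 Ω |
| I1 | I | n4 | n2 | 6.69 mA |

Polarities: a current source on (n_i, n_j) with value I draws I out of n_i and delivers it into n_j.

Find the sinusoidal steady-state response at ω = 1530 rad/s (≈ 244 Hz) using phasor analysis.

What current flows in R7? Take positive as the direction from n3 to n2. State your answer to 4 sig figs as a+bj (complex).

Element admittances at ω=1530 rad/s:
  Y(R1) = 0.7246+0.000j S between n0,n1
  Y(L1) = 0.000-0.1900j S between n4,n3
  Y(R2) = 0.001812+0.000j S between n4,n1
  Y(R3) = 0.03831+0.000j S between n4,n0
  Y(R4) = 0.0004545+0.000j S between n3,n2
  Y(R5) = 0.01462+0.000j S between n3,n4
  Y(R6) = 0.4878+0.000j S between n1,n0
  Y(R7) = 0.2817+0.000j S between n3,n2
  I1: injects 0.00669 A into n2 (from n4)
Assemble and solve the 4×4 MNA system:
  V(n1)=0.000+0.000j  V(n2)=0.02640+0.03500j  V(n3)=0.002693+0.03500j  V(n4)=0.000+0.000j

-0.006679+0.000j A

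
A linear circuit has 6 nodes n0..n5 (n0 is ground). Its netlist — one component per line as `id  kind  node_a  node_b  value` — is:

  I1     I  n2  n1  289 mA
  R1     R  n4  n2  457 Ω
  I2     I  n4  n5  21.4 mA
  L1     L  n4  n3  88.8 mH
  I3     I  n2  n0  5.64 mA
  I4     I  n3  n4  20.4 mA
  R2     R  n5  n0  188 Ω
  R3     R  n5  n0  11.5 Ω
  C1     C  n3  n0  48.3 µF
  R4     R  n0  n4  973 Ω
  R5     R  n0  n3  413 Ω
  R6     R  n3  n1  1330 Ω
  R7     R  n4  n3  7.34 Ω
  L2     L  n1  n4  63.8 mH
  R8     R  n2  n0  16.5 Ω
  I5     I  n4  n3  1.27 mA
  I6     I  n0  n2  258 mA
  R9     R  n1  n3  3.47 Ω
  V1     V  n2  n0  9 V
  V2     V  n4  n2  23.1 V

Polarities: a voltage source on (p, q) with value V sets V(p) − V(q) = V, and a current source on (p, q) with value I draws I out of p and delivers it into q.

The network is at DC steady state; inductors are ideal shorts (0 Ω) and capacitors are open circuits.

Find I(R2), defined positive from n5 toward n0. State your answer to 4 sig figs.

0.001234 A

Apply KCL at each of the 5 non-ground nodes and solve the resulting linear system.
Node n1: branches {I1, R6, L2, R9} → V_1 = 32.10
Node n2: branches {I1, R1, I3, R8, I6, V1, V2} → V_2 = 9.000
Node n3: branches {L1, I4, C1, R5, R6, R7, I5, R9} → V_3 = 32.10
Node n4: branches {R1, I2, L1, I4, R4, R7, L2, I5, V2} → V_4 = 32.10
Node n5: branches {I2, R2, R3} → V_5 = 0.2319
Source currents: i(L1)=0.09685, i(L2)=0.2890, i(V1)=-0.4252, i(V2)=0.1063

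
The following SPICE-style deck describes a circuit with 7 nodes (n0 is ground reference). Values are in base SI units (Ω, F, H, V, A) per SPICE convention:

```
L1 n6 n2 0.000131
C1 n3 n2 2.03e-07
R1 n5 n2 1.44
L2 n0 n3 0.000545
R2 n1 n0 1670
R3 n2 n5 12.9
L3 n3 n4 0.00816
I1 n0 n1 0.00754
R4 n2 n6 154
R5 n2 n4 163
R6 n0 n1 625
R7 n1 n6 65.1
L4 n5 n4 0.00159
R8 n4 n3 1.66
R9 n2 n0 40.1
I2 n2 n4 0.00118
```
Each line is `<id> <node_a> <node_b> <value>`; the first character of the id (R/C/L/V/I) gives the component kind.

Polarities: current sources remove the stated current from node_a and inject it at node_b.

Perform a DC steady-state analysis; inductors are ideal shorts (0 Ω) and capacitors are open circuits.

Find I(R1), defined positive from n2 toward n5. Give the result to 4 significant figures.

MNA unknowns: 6 node voltages V₁..V_6 plus 4 source currents (L1, L2, L3, L4)
L1: row V6−V2=0, i_L1 at 6,2
C1: Y=0.000 on G[3,2]
R1: Y=0.6944 on G[5,2]
L2: row V0−V3=0, i_L2 at 0,3
R2: Y=0.0005988 on G[1,0]
R3: Y=0.07752 on G[2,5]
L3: row V3−V4=0, i_L3 at 3,4
I1: z[0]−=0.00754, z[1]+=0.00754
R4: Y=0.006494 on G[2,6]
R5: Y=0.006135 on G[2,4]
R6: Y=0.001600 on G[0,1]
R7: Y=0.01536 on G[1,6]
L4: row V5−V4=0, i_L4 at 5,4
R8: Y=0.6024 on G[4,3]
R9: Y=0.02494 on G[2,0]
I2: z[2]−=0.00118, z[4]+=0.00118
solve → V1=0.4353, V2=0.006728, V3=0.000, V4=0.000, V5=0.000, V6=0.006728
aux → i_L1=0.006583, i_L2=-0.006415, i_L3=-0.006415, i_L4=0.005194

0.004672 A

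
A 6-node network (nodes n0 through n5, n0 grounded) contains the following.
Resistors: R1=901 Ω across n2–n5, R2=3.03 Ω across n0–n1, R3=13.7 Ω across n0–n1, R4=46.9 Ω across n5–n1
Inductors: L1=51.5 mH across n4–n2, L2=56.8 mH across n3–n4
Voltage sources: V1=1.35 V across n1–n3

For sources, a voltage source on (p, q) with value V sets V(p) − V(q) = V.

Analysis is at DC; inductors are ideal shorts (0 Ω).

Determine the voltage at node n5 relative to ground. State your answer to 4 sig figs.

Apply KCL at each of the 5 non-ground nodes and solve the resulting linear system.
Node n1: branches {R2, R3, R4, V1} → V_1 = 0.000
Node n2: branches {R1, L1} → V_2 = -1.350
Node n3: branches {L2, V1} → V_3 = -1.350
Node n4: branches {L1, L2} → V_4 = -1.350
Node n5: branches {R1, R4} → V_5 = -0.06680
Source currents: i(L1)=-0.001424, i(L2)=-0.001424, i(V1)=-0.001424

-0.06680 V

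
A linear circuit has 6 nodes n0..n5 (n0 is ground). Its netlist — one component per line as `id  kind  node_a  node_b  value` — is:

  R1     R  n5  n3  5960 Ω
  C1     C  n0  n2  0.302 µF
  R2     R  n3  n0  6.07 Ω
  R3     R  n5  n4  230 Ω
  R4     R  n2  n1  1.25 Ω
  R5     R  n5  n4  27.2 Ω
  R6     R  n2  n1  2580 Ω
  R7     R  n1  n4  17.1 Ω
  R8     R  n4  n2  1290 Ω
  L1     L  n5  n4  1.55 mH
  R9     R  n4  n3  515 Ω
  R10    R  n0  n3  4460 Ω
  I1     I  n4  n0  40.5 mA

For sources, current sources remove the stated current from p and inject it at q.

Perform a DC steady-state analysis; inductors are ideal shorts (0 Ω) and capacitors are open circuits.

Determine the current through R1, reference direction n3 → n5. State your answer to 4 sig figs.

MNA unknowns: 5 node voltages V₁..V_5 plus 1 source current (L1)
R1: Y=0.0001678 on G[5,3]
C1: Y=0.000 on G[0,2]
R2: Y=0.1647 on G[3,0]
R3: Y=0.004348 on G[5,4]
R4: Y=0.8000 on G[2,1]
R5: Y=0.03676 on G[5,4]
R6: Y=0.0003876 on G[2,1]
R7: Y=0.05848 on G[1,4]
R8: Y=0.0007752 on G[4,2]
L1: row V5−V4=0, i_L1 at 5,4
R9: Y=0.001942 on G[4,3]
R10: Y=0.0002242 on G[0,3]
I1: z[4]−=0.0405, z[0]+=0.0405
solve → V1=-19.44, V2=-19.44, V3=-0.2455, V4=-19.44, V5=-19.44
aux → i_L1=0.003221

0.003221 A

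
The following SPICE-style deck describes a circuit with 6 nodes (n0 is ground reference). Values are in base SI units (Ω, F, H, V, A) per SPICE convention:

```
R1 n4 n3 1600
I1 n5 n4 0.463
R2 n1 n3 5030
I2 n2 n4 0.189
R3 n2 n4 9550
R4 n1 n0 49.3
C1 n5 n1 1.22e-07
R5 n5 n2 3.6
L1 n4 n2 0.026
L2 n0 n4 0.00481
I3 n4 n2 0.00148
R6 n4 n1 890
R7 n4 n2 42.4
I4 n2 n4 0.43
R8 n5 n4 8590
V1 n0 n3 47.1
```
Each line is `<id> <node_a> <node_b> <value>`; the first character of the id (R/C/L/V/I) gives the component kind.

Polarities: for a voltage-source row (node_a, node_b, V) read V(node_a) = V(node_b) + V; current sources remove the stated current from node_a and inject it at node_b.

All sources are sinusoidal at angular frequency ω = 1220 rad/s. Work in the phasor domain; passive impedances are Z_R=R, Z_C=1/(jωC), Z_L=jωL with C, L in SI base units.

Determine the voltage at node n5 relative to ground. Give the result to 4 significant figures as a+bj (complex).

MNA unknowns: 5 node voltages V₁..V_5 plus 1 source current (V1)
R1: Y=0.0006250+0.000j on G[4,3]
I1: z[5]−=0.463, z[4]+=0.463
R2: Y=0.0001988+0.000j on G[1,3]
I2: z[2]−=0.189, z[4]+=0.189
R3: Y=0.0001047+0.000j on G[2,4]
R4: Y=0.02028+0.000j on G[1,0]
C1: Y=0.000+0.0001488j on G[5,1]
R5: Y=0.2778+0.000j on G[5,2]
L1: Y=0.000-0.03153j on G[4,2]
L2: Y=0.000-0.1704j on G[0,4]
I3: z[4]−=0.00148, z[2]+=0.00148
R6: Y=0.001124+0.000j on G[4,1]
R7: Y=0.02358+0.000j on G[4,2]
I4: z[2]−=0.43, z[4]+=0.43
R8: Y=0.0001164+0.000j on G[5,4]
V1: row V0−V3=47.1, i_V1 at 0,3
solve → V1=-0.2835-0.1340j, V2=-16.60-22.04j, V3=-47.10+0.000j, V4=-0.01681-0.1936j, V5=-18.27-22.02j
aux → i_V1=-0.03873+0.0001476j

-18.27-22.02j V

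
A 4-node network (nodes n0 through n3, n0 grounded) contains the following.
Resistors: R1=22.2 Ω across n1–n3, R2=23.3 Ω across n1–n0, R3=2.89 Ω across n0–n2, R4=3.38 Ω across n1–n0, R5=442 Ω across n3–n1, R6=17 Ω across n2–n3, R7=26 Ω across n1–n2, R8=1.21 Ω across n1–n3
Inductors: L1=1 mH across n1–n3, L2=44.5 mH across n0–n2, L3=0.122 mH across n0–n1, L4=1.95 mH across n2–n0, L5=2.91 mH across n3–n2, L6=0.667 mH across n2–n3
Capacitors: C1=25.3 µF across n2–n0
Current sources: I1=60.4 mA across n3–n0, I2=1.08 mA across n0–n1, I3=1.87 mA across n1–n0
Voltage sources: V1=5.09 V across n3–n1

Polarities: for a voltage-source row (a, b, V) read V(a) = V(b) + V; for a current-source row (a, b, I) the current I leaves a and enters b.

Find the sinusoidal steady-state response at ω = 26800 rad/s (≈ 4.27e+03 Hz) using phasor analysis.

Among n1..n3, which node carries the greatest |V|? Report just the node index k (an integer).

Element admittances at ω=26800 rad/s:
  Y(R1) = 0.04505+0.000j S between n1,n3
  Y(R2) = 0.04292+0.000j S between n1,n0
  Y(L1) = 0.000-0.03731j S between n1,n3
  Y(C1) = 0.000+0.6780j S between n2,n0
  I1: injects 0.0604 A into n0 (from n3)
  Y(L2) = 0.000-0.0008385j S between n0,n2
  Y(R3) = 0.3460+0.000j S between n0,n2
  I2: injects 0.00108 A into n1 (from n0)
  Y(R4) = 0.2959+0.000j S between n1,n0
  Y(R5) = 0.002262+0.000j S between n3,n1
  I3: injects 0.00187 A into n0 (from n1)
  Y(R6) = 0.05882+0.000j S between n2,n3
  Y(L3) = 0.000-0.3058j S between n0,n1
  Y(L4) = 0.000-0.01914j S between n2,n0
  Y(R7) = 0.03846+0.000j S between n1,n2
  Y(L5) = 0.000-0.01282j S between n3,n2
  Y(R8) = 0.8264+0.000j S between n1,n3
  Y(L6) = 0.000-0.05594j S between n2,n3
  V1: constraint V(n3)−V(n1) = 5.09
Assemble and solve the 4×4 MNA system:
  V(n1)=-0.8938-0.04587j  V(n2)=-0.1469-0.4657j  V(n3)=4.196-0.04587j
  i(V1)=-4.792+0.4639j

3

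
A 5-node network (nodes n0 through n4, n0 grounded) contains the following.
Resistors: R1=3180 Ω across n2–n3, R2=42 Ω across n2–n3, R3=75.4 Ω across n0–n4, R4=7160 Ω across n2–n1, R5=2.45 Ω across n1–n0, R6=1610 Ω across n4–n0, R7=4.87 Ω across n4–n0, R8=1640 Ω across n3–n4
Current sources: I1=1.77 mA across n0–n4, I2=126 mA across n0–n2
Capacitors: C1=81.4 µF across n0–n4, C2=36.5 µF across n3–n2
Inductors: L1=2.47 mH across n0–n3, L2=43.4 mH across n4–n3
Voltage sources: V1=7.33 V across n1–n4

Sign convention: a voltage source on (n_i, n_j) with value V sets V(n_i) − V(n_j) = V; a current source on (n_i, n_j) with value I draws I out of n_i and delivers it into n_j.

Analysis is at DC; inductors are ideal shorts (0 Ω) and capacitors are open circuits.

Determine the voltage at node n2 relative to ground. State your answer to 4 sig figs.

5.235 V

MNA unknowns: 4 node voltages V₁..V_4 plus 3 source currents (L1, L2, V1)
R1: Y=0.0003145 on G[2,3]
I1: z[0]−=0.00177, z[4]+=0.00177
C1: Y=0.000 on G[0,4]
R2: Y=0.02381 on G[2,3]
R3: Y=0.01326 on G[0,4]
L1: row V0−V3=0, i_L1 at 0,3
R4: Y=0.0001397 on G[2,1]
R5: Y=0.4082 on G[1,0]
R6: Y=0.0006211 on G[4,0]
R7: Y=0.2053 on G[4,0]
R8: Y=0.0006098 on G[3,4]
C2: Y=0.000 on G[3,2]
I2: z[0]−=0.126, z[2]+=0.126
L2: row V4−V3=0, i_L2 at 4,3
V1: row V1−V4=7.33, i_V1 at 1,4
solve → V1=7.330, V2=5.235, V3=0.000, V4=0.000
aux → i_L1=2.864, i_L2=-2.990, i_V1=-2.992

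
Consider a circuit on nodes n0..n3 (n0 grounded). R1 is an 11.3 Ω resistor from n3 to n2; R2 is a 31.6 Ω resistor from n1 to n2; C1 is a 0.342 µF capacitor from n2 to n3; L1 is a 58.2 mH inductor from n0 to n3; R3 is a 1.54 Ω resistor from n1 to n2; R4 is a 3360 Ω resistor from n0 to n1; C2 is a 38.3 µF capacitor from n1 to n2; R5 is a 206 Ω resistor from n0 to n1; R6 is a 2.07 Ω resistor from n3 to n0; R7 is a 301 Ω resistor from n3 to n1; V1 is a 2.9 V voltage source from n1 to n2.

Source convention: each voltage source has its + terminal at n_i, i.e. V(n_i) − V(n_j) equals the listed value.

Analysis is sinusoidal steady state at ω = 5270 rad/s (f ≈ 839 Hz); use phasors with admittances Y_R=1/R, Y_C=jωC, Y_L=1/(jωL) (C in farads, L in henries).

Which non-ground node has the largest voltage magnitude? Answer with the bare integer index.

1

Apply KCL at each of the 3 non-ground nodes and solve the resulting linear system.
Node n1: branches {R2, R3, R4, C2, R5, R7, V1} → V_1 = 2.620+0.004458j
Node n2: branches {R1, R2, C1, R3, C2, V1} → V_2 = -0.2798+0.004458j
Node n3: branches {R1, C1, L1, R6, R7} → V_3 = -0.02794-0.0002361j
Source currents: i(V1)=-1.997-0.5854j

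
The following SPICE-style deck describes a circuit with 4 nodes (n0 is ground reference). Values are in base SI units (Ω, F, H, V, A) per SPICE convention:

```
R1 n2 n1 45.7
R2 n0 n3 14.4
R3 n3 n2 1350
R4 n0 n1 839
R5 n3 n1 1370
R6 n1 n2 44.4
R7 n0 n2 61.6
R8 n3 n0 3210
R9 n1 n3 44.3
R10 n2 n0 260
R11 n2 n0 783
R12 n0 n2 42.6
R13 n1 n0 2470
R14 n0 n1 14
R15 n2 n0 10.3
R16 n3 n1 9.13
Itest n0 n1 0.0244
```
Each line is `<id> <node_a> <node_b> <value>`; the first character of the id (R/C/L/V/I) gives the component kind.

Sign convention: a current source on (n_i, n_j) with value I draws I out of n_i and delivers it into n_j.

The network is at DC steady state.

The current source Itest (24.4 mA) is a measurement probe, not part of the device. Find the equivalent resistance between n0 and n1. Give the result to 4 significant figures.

MNA unknowns: 3 node voltages V₁..V_3
R1: Y=0.02188 on G[2,1]
R2: Y=0.06944 on G[0,3]
R3: Y=0.0007407 on G[3,2]
R4: Y=0.001192 on G[0,1]
R5: Y=0.0007299 on G[3,1]
R6: Y=0.02252 on G[1,2]
R7: Y=0.01623 on G[0,2]
R8: Y=0.0003115 on G[3,0]
R9: Y=0.02257 on G[1,3]
R10: Y=0.003846 on G[2,0]
R11: Y=0.001277 on G[2,0]
R12: Y=0.02347 on G[0,2]
R13: Y=0.0004049 on G[1,0]
R14: Y=0.07143 on G[0,1]
R15: Y=0.09709 on G[2,0]
R16: Y=0.1095 on G[3,1]
Itest: z[0]−=0.0244, z[1]+=0.0244
solve → V1=0.1598, V2=0.03834, V3=0.1045

R_eq = 6.548 Ω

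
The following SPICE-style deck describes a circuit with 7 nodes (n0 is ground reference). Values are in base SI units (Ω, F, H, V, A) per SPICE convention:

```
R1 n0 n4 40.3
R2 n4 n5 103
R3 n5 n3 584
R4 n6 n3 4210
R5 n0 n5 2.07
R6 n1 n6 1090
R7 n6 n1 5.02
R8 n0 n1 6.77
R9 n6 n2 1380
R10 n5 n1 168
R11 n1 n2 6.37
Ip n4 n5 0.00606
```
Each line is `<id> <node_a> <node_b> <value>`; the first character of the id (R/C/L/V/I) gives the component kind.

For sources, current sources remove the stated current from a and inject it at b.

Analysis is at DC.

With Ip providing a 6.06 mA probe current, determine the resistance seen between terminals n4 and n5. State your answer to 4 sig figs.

R_eq = 30.01 Ω

MNA unknowns: 6 node voltages V₁..V_6
R1: Y=0.02481 on G[0,4]
R2: Y=0.009709 on G[4,5]
R3: Y=0.001712 on G[5,3]
R4: Y=0.0002375 on G[6,3]
R5: Y=0.4831 on G[0,5]
R6: Y=0.0009174 on G[1,6]
R7: Y=0.1992 on G[6,1]
R8: Y=0.1477 on G[0,1]
R9: Y=0.0007246 on G[6,2]
R10: Y=0.005952 on G[5,1]
R11: Y=0.1570 on G[1,2]
Ip: z[4]−=0.00606, z[5]+=0.00606
solve → V1=0.0003516, V2=0.0003517, V3=0.007756, V4=-0.1731, V5=0.008782, V6=0.0003604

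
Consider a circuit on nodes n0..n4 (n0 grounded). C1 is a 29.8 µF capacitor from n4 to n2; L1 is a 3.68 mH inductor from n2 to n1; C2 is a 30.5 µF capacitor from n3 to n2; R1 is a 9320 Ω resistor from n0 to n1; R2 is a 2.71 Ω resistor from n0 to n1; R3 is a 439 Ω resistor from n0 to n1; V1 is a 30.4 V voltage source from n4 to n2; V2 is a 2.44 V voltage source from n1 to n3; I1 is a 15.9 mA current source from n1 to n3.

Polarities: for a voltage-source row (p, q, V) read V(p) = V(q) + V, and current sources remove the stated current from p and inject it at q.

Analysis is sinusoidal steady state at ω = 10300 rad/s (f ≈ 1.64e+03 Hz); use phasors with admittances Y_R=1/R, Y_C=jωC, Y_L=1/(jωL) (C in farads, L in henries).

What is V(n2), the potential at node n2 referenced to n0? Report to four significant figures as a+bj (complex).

-2.664+0.000j V

Apply KCL at each of the 4 non-ground nodes and solve the resulting linear system.
Node n1: branches {L1, R1, R2, R3, V2, I1} → V_1 = 0.000+0.000j
Node n2: branches {C1, L1, C2, V1} → V_2 = -2.664+0.000j
Node n3: branches {C2, V2, I1} → V_3 = -2.440+0.000j
Node n4: branches {C1, V1} → V_4 = 27.74+0.000j
Source currents: i(V1)=0.000-9.331j, i(V2)=-0.01590+0.07027j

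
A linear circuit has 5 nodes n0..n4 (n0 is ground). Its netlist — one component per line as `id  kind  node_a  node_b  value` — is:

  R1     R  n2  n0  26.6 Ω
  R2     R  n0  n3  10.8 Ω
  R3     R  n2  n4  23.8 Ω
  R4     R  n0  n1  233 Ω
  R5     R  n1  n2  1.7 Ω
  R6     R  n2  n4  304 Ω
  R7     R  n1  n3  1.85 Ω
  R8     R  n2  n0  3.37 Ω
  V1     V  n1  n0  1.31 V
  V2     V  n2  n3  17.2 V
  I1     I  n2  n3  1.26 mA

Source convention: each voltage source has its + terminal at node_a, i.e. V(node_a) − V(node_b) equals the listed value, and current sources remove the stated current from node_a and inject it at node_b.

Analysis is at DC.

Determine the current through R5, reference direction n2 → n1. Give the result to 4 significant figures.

Element admittances at DC:
  Y(R1) = 0.03759 S between n2,n0
  Y(R2) = 0.09259 S between n0,n3
  Y(R3) = 0.04202 S between n2,n4
  Y(R4) = 0.004292 S between n0,n1
  Y(R5) = 0.5882 S between n1,n2
  Y(R6) = 0.003289 S between n2,n4
  Y(R7) = 0.5405 S between n1,n3
  Y(R8) = 0.2967 S between n2,n0
  V1: constraint V(n1)−V(n0) = 1.31
  V2: constraint V(n2)−V(n3) = 17.2
  I1: injects 0.00126 A into n3 (from n2)
Assemble and solve the 6×6 MNA system:
  V(n1)=1.310  V(n2)=7.951  V(n3)=-9.249  V(n4)=7.951
  i(V1)=-1.807  i(V2)=-6.566

3.906 A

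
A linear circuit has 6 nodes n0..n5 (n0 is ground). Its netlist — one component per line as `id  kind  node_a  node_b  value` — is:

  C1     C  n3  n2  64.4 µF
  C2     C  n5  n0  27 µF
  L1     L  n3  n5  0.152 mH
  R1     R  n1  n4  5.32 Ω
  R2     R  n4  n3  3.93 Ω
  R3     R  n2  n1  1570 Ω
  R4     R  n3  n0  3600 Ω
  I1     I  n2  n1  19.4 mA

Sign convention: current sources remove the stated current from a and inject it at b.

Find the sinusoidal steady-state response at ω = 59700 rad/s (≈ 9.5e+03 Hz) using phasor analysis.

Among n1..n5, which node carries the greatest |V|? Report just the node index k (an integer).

1

Apply KCL at each of the 5 non-ground nodes and solve the resulting linear system.
Node n1: branches {R1, R3, I1} → V_1 = 0.1784+2.938e-05j
Node n2: branches {C1, R3, I1} → V_2 = -8.262e-07+0.005016j
Node n3: branches {C1, L1, R2, R4} → V_3 = 0.000+0.000j
Node n4: branches {R1, R2} → V_4 = 0.07580+1.248e-05j
Node n5: branches {C2, L1} → V_5 = 0.000+0.000j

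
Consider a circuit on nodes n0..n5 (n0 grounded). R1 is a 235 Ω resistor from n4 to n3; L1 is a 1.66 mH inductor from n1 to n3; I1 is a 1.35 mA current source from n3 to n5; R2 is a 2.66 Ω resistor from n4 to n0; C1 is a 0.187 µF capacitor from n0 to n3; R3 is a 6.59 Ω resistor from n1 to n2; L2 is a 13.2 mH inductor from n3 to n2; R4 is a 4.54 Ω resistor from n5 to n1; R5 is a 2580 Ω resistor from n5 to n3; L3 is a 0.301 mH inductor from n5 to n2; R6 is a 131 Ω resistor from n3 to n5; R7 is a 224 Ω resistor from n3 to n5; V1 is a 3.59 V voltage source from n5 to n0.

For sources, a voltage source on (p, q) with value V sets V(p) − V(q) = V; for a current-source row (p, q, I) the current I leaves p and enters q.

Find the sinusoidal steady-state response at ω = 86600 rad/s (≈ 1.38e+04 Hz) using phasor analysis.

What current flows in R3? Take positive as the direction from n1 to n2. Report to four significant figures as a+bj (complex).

0.003464+0.002630j A

MNA unknowns: 5 node voltages V₁..V_5 plus 1 source current (V1)
R1: Y=0.004255+0.000j on G[4,3]
L1: Y=0.000-0.006956j on G[1,3]
I1: z[3]−=0.00135, z[5]+=0.00135
R2: Y=0.3759+0.000j on G[4,0]
C1: Y=0.000+0.01619j on G[0,3]
R3: Y=0.1517+0.000j on G[1,2]
L2: Y=0.000-0.0008748j on G[3,2]
R4: Y=0.2203+0.000j on G[5,1]
R5: Y=0.0003876+0.000j on G[5,3]
L3: Y=0.000-0.03836j on G[5,2]
R6: Y=0.007634+0.000j on G[3,5]
R7: Y=0.004464+0.000j on G[3,5]
V1: row V5−V0=3.59, i_V1 at 5,0
solve → V1=3.498+0.05292j, V2=3.475+0.03559j, V3=1.444-2.363j, V4=0.01616-0.02645j, V5=3.590+0.000j
aux → i_V1=-0.04435-0.01344j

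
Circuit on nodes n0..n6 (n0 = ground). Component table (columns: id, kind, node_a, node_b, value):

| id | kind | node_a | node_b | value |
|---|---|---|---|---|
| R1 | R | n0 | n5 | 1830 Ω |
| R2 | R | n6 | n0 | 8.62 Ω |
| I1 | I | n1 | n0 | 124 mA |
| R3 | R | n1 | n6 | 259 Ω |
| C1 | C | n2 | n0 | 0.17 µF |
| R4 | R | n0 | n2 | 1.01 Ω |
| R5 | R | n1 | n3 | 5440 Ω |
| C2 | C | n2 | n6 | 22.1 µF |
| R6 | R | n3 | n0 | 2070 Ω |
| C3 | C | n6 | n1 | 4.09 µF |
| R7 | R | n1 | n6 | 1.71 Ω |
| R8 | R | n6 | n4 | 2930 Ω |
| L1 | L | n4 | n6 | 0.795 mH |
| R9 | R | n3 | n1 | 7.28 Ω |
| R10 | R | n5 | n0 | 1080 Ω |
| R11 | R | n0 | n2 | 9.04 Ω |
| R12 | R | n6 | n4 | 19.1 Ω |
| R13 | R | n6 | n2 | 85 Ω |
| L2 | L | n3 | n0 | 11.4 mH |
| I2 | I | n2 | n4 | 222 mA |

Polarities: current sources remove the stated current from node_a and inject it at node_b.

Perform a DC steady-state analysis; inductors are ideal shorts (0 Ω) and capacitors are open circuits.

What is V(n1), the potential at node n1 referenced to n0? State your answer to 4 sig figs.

0.2331 V

MNA unknowns: 6 node voltages V₁..V_6 plus 2 source currents (L1, L2)
R1: Y=0.0005464 on G[0,5]
R2: Y=0.1160 on G[6,0]
I1: z[1]−=0.124, z[0]+=0.124
R3: Y=0.003861 on G[1,6]
C1: Y=0.000 on G[2,0]
R4: Y=0.9901 on G[0,2]
R5: Y=0.0001838 on G[1,3]
C2: Y=0.000 on G[2,6]
R6: Y=0.0004831 on G[3,0]
C3: Y=0.000 on G[6,1]
R7: Y=0.5848 on G[1,6]
R8: Y=0.0003413 on G[6,4]
L1: row V4−V6=0, i_L1 at 4,6
R9: Y=0.1374 on G[3,1]
R10: Y=0.0009259 on G[5,0]
R11: Y=0.1106 on G[0,2]
R12: Y=0.05236 on G[6,4]
R13: Y=0.01176 on G[6,2]
L2: row V3−V0=0, i_L2 at 3,0
I2: z[2]−=0.222, z[4]+=0.222
solve → V1=0.2331, V2=-0.1943, V3=0.000, V4=0.4982, V5=0.000, V6=0.4982
aux → i_L1=0.2220, i_L2=0.03206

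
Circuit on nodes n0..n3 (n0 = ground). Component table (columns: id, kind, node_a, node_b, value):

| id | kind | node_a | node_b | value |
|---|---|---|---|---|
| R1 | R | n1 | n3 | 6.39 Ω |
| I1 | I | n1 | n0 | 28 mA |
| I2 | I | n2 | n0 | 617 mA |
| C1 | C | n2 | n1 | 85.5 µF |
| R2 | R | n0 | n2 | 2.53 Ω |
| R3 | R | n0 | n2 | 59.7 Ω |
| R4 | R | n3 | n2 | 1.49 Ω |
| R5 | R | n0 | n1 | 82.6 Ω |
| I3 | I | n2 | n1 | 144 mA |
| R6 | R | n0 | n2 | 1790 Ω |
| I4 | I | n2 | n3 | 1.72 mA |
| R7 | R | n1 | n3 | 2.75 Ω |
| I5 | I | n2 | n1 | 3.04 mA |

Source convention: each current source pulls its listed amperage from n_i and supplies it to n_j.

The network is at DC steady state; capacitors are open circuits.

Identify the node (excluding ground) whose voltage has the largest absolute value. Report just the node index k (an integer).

2

MNA unknowns: 3 node voltages V₁..V_3
R1: Y=0.1565 on G[1,3]
I1: z[1]−=0.028, z[0]+=0.028
I2: z[2]−=0.617, z[0]+=0.617
C1: Y=0.000 on G[2,1]
R2: Y=0.3953 on G[0,2]
R3: Y=0.01675 on G[0,2]
R4: Y=0.6711 on G[3,2]
R5: Y=0.01211 on G[0,1]
I3: z[2]−=0.144, z[1]+=0.144
R6: Y=0.0005587 on G[0,2]
I4: z[2]−=0.00172, z[3]+=0.00172
R7: Y=0.3636 on G[1,3]
I5: z[2]−=0.00304, z[1]+=0.00304
solve → V1=-1.078, V2=-1.532, V3=-1.332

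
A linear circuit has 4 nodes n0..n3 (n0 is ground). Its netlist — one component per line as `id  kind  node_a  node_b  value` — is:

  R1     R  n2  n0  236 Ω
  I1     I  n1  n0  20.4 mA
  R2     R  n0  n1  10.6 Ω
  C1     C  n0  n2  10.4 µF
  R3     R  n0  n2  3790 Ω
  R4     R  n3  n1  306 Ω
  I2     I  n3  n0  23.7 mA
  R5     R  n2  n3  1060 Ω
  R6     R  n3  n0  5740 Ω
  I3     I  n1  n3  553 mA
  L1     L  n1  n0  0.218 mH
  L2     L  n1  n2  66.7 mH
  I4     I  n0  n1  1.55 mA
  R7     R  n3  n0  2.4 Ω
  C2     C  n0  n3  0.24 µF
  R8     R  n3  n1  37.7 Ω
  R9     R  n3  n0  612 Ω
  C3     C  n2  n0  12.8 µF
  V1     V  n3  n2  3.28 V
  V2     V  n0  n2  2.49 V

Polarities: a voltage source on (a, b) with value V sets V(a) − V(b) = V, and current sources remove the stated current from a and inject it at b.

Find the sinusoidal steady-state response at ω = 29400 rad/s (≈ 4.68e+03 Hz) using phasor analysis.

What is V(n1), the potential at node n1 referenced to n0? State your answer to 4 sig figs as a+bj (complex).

MNA unknowns: 3 node voltages V₁..V_3 plus 2 source currents (V1, V2)
R1: Y=0.004237+0.000j on G[2,0]
I1: z[1]−=0.0204, z[0]+=0.0204
R2: Y=0.09434+0.000j on G[0,1]
C1: Y=0.000+0.3058j on G[0,2]
R3: Y=0.0002639+0.000j on G[0,2]
R4: Y=0.003268+0.000j on G[3,1]
I2: z[3]−=0.0237, z[0]+=0.0237
R5: Y=0.0009434+0.000j on G[2,3]
R6: Y=0.0001742+0.000j on G[3,0]
I3: z[1]−=0.553, z[3]+=0.553
L1: Y=0.000-0.1560j on G[1,0]
L2: Y=0.000-0.0005099j on G[1,2]
I4: z[0]−=0.00155, z[1]+=0.00155
R7: Y=0.4167+0.000j on G[3,0]
C2: Y=0.000+0.007056j on G[0,3]
R8: Y=0.02653+0.000j on G[3,1]
R9: Y=0.001634+0.000j on G[3,0]
C3: Y=0.000+0.3763j on G[2,0]
V1: row V3−V2=3.28, i_V1 at 3,2
V2: row V0−V2=2.49, i_V2 at 0,2
solve → V1=-1.710-2.147j, V2=-2.490+0.000j, V3=0.7900+0.000j
aux → i_V1=0.1211-0.06953j, i_V2=-0.1343-1.628j

-1.710-2.147j V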